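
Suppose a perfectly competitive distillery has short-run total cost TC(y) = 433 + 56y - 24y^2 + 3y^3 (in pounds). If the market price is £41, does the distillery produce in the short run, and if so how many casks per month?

Produce at y = 5

From TC, MC = TC'(y) = 56 - 48y + 9y^2 and AVC = VC/y = 56 - 24y + 3y^2.
AVC is minimized where dAVC/dy = -24 + 6y = 0, at y = 4; min AVC = 56 - 24·4 + 3·4^2 = £8.
Since P = £41 ≥ min AVC = £8, price covers variable cost and the firm should produce.
Solving P = MC: 15 - 48y + 9y^2 = 0 ⇒ y = 1/3 or 5. On the upward-sloping branch, y* = 5.
Check: AVC at y = 5 is £11 ≤ P, so revenue covers variable cost.
Profit = P·y − TC = 41·5 − 488 = -£283, a loss, but smaller than the £433 fixed cost the firm would lose by shutting down.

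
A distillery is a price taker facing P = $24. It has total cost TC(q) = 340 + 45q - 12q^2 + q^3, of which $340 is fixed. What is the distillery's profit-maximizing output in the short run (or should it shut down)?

Produce at q = 7

Strip out fixed cost: VC = 45q - 12q^2 + q^3. Then AVC = 45 - 12q + q^2 and MC = 45 - 24q + 3q^2.
AVC hits its minimum where MC = AVC, at q = 6, giving min AVC = 45 - 12·6 + 6^2 = $9.
Because $24 ≥ $9, revenue can cover variable cost; the firm operates.
Solving P = MC: 21 - 24q + 3q^2 = 0 ⇒ q = 1 or 7. On the upward-sloping branch, q* = 7.
Check: AVC at q = 7 is $10 ≤ P, so revenue covers variable cost.
Profit = P·q − TC = 24·7 − 410 = -$242, a loss, but smaller than the $340 fixed cost the firm would lose by shutting down.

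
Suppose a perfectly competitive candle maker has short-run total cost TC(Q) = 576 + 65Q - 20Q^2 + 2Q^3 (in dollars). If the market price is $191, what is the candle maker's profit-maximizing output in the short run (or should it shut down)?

Produce at Q = 9

Strip out fixed cost: VC = 65Q - 20Q^2 + 2Q^3. Then AVC = 65 - 20Q + 2Q^2 and MC = 65 - 40Q + 6Q^2.
AVC is minimized where dAVC/dQ = -20 + 4Q = 0, at Q = 5; min AVC = 65 - 20·5 + 2·5^2 = $15.
P = $191 exceeds min AVC = $15, so the firm stays open.
Set P = MC: 191 = 65 - 40Q + 6Q^2 → -126 - 40Q + 6Q^2 = 0. The roots are Q = -7/3 and Q = 9; the profit-maximizing output is on the rising part of MC, so Q* = 9.
Check: AVC at Q = 9 is $47 ≤ P, so revenue covers variable cost.
Profit = P·Q − TC = 191·9 − 999 = $720.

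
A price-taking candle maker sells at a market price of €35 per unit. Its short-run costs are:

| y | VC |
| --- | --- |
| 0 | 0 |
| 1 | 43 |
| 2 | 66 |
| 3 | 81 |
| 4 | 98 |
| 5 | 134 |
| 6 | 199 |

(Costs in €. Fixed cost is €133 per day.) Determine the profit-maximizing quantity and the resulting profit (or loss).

y = 4; profit = -€91

Tabulate TR − TC: y=0: -133; y=1: -141; y=2: -129; y=3: -109; y=4: -91; y=5: -92; y=6: -122.
Profit is maximized at y = 4. AVC there is 98/4 = €24.50 ≤ P, so producing beats shutting down (which would give -€133).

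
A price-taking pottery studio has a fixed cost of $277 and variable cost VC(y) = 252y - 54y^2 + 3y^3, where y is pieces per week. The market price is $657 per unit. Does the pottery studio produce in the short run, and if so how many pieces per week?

Produce at y = 15

Variable cost is VC = 252y - 54y^2 + 3y^3, so AVC = VC/y = 252 - 54y + 3y^2 and MC = dTC/dy = 252 - 108y + 9y^2.
The AVC parabola has its vertex at y = 54/6 = 9, where AVC = 252 - 54·9 + 3·9^2 = $9.
Because $657 ≥ $9, revenue can cover variable cost; the firm operates.
Solving P = MC: -405 - 108y + 9y^2 = 0 ⇒ y = -3 or 15. On the upward-sloping branch, y* = 15.
Check: AVC at y = 15 is $117 ≤ P, so revenue covers variable cost.
Profit = P·y − TC = 657·15 − 2032 = $7823.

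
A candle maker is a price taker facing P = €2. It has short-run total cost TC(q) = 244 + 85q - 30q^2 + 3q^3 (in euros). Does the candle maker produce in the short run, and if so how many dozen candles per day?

From TC, MC = TC'(q) = 85 - 60q + 9q^2 and AVC = VC/q = 85 - 30q + 3q^2.
The AVC parabola has its vertex at q = 30/6 = 5, where AVC = 85 - 30·5 + 3·5^2 = €10.
Since P = €2 < min AVC = €10, price fails to cover variable cost at any output.
The firm minimizes its loss by shutting down and losing only its fixed cost of €244.

Shut down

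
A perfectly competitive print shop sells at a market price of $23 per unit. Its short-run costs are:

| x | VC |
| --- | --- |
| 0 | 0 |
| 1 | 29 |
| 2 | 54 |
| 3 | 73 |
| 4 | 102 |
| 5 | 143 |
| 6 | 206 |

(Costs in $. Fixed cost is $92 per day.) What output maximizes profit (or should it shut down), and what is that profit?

Profit at each row (π = 23x − TC): x=0: -92; x=1: -98; x=2: -100; x=3: -96; x=4: -102; x=5: -120; x=6: -160.
Profit is highest at x = 0. Equivalently, the lowest AVC in the table is 73/3 ≈ $24.33 at x = 3, and P = $23 falls below it — price never covers variable cost, so the firm shuts down and loses only its fixed cost.

x = 0 (shut down); profit = -$92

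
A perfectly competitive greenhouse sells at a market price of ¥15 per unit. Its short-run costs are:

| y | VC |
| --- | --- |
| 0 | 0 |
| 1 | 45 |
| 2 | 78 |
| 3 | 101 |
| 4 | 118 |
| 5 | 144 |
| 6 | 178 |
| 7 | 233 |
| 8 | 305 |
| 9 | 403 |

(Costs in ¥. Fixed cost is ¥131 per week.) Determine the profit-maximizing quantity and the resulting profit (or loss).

y = 0 (shut down); profit = -¥131

Profit at each row (π = 15y − TC): y=0: -131; y=1: -161; y=2: -179; y=3: -187; y=4: -189; y=5: -200; y=6: -219; y=7: -259; y=8: -316; y=9: -399.
Profit is highest at y = 0. Equivalently, the lowest AVC in the table is 144/5 ≈ ¥28.80 at y = 5, and P = ¥15 falls below it — price never covers variable cost, so the firm shuts down and loses only its fixed cost.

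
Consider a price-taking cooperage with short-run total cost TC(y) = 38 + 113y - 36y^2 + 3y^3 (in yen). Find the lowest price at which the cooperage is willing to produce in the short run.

The shutdown price is the minimum of AVC. VC = 113y - 36y^2 + 3y^3, so AVC = 113 - 36y + 3y^2.
At the minimum of AVC, MC = AVC. MC = 113 - 72y + 9y^2; setting MC = AVC gives 6y^2 - 36y = 0, so y = 6. min AVC = 5.
For P < ¥5 the firm produces nothing.

¥5 per unit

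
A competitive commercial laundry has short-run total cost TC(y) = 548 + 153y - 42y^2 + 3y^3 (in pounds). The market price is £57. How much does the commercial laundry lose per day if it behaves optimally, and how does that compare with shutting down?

Profit = -£164 at y = 8

AVC = 153 - 42y + 3y^2 has its minimum £6 at y = 7; price £57 clears that bar, so the firm operates.
With MC = 153 - 84y + 9y^2, P = MC on the upward-sloping part at y* = 8.
TR = 57·8 = 456. TC = 548 + 72 = 620. Profit = 456 − 620 = -£164.
That loss of £164 beats the £548 the firm would lose by shutting down; producing recovers £384 of fixed cost.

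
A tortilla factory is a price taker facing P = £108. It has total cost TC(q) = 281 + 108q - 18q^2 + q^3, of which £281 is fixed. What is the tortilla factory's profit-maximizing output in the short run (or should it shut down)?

Strip out fixed cost: VC = 108q - 18q^2 + q^3. Then AVC = 108 - 18q + q^2 and MC = 108 - 36q + 3q^2.
The AVC parabola has its vertex at q = 18/2 = 9, where AVC = 108 - 18·9 + 9^2 = £27.
Because £108 ≥ £27, revenue can cover variable cost; the firm operates.
Solving P = MC: -36q + 3q^2 = 0 ⇒ q = 0 or 12. On the upward-sloping branch, q* = 12.
Check: AVC at q = 12 is £36 ≤ P, so revenue covers variable cost.
Profit = P·q − TC = 108·12 − 713 = £583.

Produce at q = 12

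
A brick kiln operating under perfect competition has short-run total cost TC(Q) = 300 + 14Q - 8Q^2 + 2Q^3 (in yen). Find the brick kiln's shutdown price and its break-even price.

Shutdown price = min AVC. AVC = 14 - 8Q + 2Q^2, with vertex at Q = 2 and minimum ¥6.
ATC = 300/Q + 14 - 8Q + 2Q^2. Setting dATC/dQ = −300/Q^2 − 8 + 4Q = 0 gives Q = 5 (since 4·5^3 − 8·5^2 = 300).
min ATC = 300/5 + 14 − 8·5 + 2·5^2 = ¥84. That is the break-even price.
For ¥6 ≤ P < ¥84 the firm produces at a loss; below ¥6 it shuts down.

Shutdown price = ¥6; break-even price = ¥84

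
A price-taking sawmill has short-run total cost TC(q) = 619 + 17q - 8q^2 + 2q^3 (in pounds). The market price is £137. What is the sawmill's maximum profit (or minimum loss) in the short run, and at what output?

AVC = 17 - 8q + 2q^2; min AVC = £9 at q = 2. Since P = £137 ≥ min AVC, the firm produces.
With MC = 17 - 16q + 6q^2, P = MC on the upward-sloping part at q* = 6.
TR = 137·6 = 822. TC = 619 + 246 = 865. Profit = 822 − 865 = -£43.
Shutting down would mean losing the fixed cost of £619, so operating at a loss of £43 is better by £576.

Profit = -£43 at q = 6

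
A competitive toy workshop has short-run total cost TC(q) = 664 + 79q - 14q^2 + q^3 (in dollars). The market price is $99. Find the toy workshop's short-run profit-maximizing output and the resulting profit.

AVC = 79 - 14q + q^2 has its minimum $30 at q = 7; price $99 clears that bar, so the firm operates.
With MC = 79 - 28q + 3q^2, P = MC on the upward-sloping part at q* = 10.
TR = 99·10 = 990. TC = 664 + 390 = 1054. Profit = 990 − 1054 = -$64.
By producing, the firm covers all variable cost plus $600 of fixed cost; shutting down would lose the full $664.

Profit = -$64 at q = 10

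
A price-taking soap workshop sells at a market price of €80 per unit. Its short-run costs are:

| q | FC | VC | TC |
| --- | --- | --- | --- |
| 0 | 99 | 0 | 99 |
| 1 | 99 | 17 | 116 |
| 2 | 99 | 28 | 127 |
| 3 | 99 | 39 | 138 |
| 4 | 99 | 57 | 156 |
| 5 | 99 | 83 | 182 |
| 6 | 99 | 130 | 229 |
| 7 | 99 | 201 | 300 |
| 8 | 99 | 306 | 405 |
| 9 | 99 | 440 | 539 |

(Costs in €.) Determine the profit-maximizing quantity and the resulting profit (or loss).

Compute π = P·q − TC at each output: q=0: -99; q=1: -36; q=2: 33; q=3: 102; q=4: 164; q=5: 218; q=6: 251; q=7: 260; q=8: 235; q=9: 181.
Profit is maximized at q = 7. AVC there is 201/7 = €28.71 ≤ P, so producing beats shutting down (which would give -€99).

q = 7; profit = €260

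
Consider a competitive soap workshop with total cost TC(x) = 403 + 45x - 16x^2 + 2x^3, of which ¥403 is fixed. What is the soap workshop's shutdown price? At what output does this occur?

¥13 per unit, at x = 4

The shutdown price is the minimum of AVC. VC = 45x - 16x^2 + 2x^3, so AVC = 45 - 16x + 2x^2.
At the minimum of AVC, MC = AVC. MC = 45 - 32x + 6x^2; setting MC = AVC gives 4x^2 - 16x = 0, so x = 4. min AVC = 13.
For P < ¥13 the firm produces nothing.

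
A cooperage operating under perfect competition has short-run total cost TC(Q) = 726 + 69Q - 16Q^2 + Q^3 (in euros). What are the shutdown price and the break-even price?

Shutdown price = €5; break-even price = €80

Shutdown price = min AVC. AVC = 69 - 16Q + Q^2, with vertex at Q = 8 and minimum €5.
ATC = 726/Q + 69 - 16Q + Q^2. Setting dATC/dQ = −726/Q^2 − 16 + 2Q = 0 gives Q = 11 (since 2·11^3 − 16·11^2 = 726).
min ATC = 726/11 + 69 − 16·11 + 11^2 = €80. That is the break-even price.
For €5 ≤ P < €80 the firm produces at a loss; below €5 it shuts down.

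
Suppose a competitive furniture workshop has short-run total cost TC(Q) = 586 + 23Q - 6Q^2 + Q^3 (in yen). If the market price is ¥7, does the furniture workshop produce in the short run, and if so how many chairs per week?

Shut down

Variable cost is VC = 23Q - 6Q^2 + Q^3, so AVC = VC/Q = 23 - 6Q + Q^2 and MC = dTC/dQ = 23 - 12Q + 3Q^2.
AVC is minimized where dAVC/dQ = -6 + 2Q = 0, at Q = 3; min AVC = 23 - 6·3 + 3^2 = ¥14.
With P < min AVC (¥7 < ¥14), every unit sold adds to the loss.
Best response: produce nothing and absorb the ¥586 fixed cost.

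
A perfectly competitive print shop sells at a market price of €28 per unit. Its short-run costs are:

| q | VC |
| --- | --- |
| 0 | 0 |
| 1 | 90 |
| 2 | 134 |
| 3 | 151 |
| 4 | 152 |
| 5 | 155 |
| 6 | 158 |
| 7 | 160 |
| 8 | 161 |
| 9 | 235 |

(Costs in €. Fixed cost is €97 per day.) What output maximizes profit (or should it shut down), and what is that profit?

q = 8; profit = -€34

Tabulate TR − TC: q=0: -97; q=1: -159; q=2: -175; q=3: -164; q=4: -137; q=5: -112; q=6: -87; q=7: -61; q=8: -34; q=9: -80.
Profit is maximized at q = 8. AVC there is 161/8 = €20.12 ≤ P, so producing beats shutting down (which would give -€97).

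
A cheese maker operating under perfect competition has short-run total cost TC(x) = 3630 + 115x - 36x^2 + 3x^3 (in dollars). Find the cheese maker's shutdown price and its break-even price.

Shutdown price = $7; break-even price = $412

AVC = 115 - 36x + 3x^2; minimized at x = 6, giving min AVC = $7. That is the shutdown price.
ATC = 3630/x + 115 - 36x + 3x^2. Setting dATC/dx = −3630/x^2 − 36 + 6x = 0 gives x = 11 (since 6·11^3 − 36·11^2 = 3630).
min ATC = 3630/11 + 115 − 36·11 + 3·11^2 = $412. That is the break-even price.
For $7 ≤ P < $412 the firm produces at a loss; below $7 it shuts down.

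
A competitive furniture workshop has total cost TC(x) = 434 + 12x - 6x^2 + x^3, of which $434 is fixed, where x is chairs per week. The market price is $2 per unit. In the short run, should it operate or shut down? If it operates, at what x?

Variable cost is VC = 12x - 6x^2 + x^3, so AVC = VC/x = 12 - 6x + x^2 and MC = dTC/dx = 12 - 12x + 3x^2.
The AVC parabola has its vertex at x = 6/2 = 3, where AVC = 12 - 6·3 + 3^2 = $3.
P = $2 lies below min AVC = $3; no output level covers variable cost.
Best response: produce nothing and absorb the $434 fixed cost.

Shut down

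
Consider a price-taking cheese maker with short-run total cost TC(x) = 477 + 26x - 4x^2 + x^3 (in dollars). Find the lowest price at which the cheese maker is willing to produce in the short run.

Short-run supply begins at min AVC. From VC = 26x - 4x^2 + x^3, AVC = 26 - 4x + x^2.
dAVC/dx = -4 + 2x = 0 gives x = 2. min AVC = 26 - 4·2 + 2^2 = 22.
For P < $22 the firm produces nothing.

$22 per unit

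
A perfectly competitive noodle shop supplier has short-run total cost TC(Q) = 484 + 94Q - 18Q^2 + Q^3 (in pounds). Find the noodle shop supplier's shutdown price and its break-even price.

Shutdown price = £13; break-even price = £61

Shutdown price = min AVC. AVC = 94 - 18Q + Q^2, with vertex at Q = 9 and minimum £13.
ATC = 484/Q + 94 - 18Q + Q^2. Setting dATC/dQ = −484/Q^2 − 18 + 2Q = 0 gives Q = 11 (since 2·11^3 − 18·11^2 = 484).
min ATC = 484/11 + 94 − 18·11 + 11^2 = £61. That is the break-even price.
Between these two prices the firm operates at a loss; above £61 it earns a profit.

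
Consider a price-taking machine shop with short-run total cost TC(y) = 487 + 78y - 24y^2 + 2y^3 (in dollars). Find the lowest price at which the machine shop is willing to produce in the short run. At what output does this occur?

Short-run supply begins at min AVC. From VC = 78y - 24y^2 + 2y^3, AVC = 78 - 24y + 2y^2.
dAVC/dy = -24 + 4y = 0 gives y = 6. min AVC = 78 - 24·6 + 2·6^2 = 6.
So the shutdown price is $6.

$6 per unit, at y = 6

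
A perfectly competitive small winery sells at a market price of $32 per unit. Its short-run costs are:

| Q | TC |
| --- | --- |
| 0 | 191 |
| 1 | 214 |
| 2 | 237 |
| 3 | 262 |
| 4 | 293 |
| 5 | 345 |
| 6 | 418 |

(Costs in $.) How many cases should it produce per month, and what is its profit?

Q = 4; profit = -$165

Compute π = P·Q − TC at each output: Q=0: -191; Q=1: -182; Q=2: -173; Q=3: -166; Q=4: -165; Q=5: -185; Q=6: -226.
Profit is maximized at Q = 4. AVC there is 102/4 = $25.50 ≤ P, so producing beats shutting down (which would give -$191).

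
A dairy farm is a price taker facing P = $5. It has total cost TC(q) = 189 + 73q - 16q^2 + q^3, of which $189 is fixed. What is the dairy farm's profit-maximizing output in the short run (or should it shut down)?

From TC, MC = TC'(q) = 73 - 32q + 3q^2 and AVC = VC/q = 73 - 16q + q^2.
AVC hits its minimum where MC = AVC, at q = 8, giving min AVC = 73 - 16·8 + 8^2 = $9.
With P < min AVC ($5 < $9), every unit sold adds to the loss.
Best response: produce nothing and absorb the $189 fixed cost.

Shut down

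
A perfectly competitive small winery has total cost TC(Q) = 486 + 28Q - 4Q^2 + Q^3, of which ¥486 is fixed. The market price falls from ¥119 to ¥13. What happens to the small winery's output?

Output falls from 7 to 0 (the firm shuts down)

AVC = 28 - 4Q + Q^2, minimized at Q = 2 where min AVC = ¥24. MC = 28 - 8Q + 3Q^2.
At P = ¥119 ≥ min AVC, set P = MC on the rising branch: Q = 7.
At P = ¥13 < min AVC = ¥24, price no longer covers variable cost at any output, so the firm shuts down: Q = 0.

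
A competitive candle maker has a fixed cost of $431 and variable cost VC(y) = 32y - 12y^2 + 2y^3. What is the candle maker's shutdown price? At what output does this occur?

The firm shuts down when price falls below the minimum of average variable cost. AVC = VC/y = 32 - 12y + 2y^2.
At the minimum of AVC, MC = AVC. MC = 32 - 24y + 6y^2; setting MC = AVC gives 4y^2 - 12y = 0, so y = 3. min AVC = 14.
For P < $14 the firm produces nothing.

$14 per unit, at y = 3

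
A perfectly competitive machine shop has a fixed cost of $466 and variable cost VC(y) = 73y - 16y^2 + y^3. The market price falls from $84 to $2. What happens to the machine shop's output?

Output falls from 11 to 0 (the firm shuts down)

MC = 73 - 32y + 3y^2; the shutdown threshold is min AVC = $9 (at y = 8).
With P = $84 above the shutdown price, P = MC gives y = 11.
At P = $2 < min AVC = $9, price no longer covers variable cost at any output, so the firm shuts down: y = 0.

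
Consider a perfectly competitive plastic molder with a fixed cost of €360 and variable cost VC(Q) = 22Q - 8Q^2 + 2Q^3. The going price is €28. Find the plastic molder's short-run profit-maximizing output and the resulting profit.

Profit = -€324 at Q = 3

AVC = 22 - 8Q + 2Q^2 has its minimum €14 at Q = 2; price €28 clears that bar, so the firm operates.
MC = 22 - 16Q + 6Q^2. Setting P = MC and taking the root on the rising branch gives Q* = 3.
TR = 28·3 = 84. TC = 360 + 48 = 408. Profit = 84 − 408 = -€324.
By producing, the firm covers all variable cost plus €36 of fixed cost; shutting down would lose the full €360.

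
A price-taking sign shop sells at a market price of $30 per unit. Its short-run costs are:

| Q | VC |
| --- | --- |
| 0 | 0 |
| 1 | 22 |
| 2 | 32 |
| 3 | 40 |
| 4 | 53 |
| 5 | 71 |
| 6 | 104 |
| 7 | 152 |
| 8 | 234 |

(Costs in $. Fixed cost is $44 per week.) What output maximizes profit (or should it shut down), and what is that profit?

Q = 5; profit = $35

Tabulate TR − TC: Q=0: -44; Q=1: -36; Q=2: -16; Q=3: 6; Q=4: 23; Q=5: 35; Q=6: 32; Q=7: 14; Q=8: -38.
Profit is maximized at Q = 5. AVC there is 71/5 = $14.20 ≤ P, so producing beats shutting down (which would give -$44).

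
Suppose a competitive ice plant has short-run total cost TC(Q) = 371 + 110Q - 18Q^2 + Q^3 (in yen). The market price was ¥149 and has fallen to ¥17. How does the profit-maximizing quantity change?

Output falls from 13 to 0 (the firm shuts down)

AVC = 110 - 18Q + Q^2, minimized at Q = 9 where min AVC = ¥29. MC = 110 - 36Q + 3Q^2.
At P = ¥149 ≥ min AVC, set P = MC on the rising branch: Q = 13.
At P = ¥17 < min AVC = ¥29, price no longer covers variable cost at any output, so the firm shuts down: Q = 0.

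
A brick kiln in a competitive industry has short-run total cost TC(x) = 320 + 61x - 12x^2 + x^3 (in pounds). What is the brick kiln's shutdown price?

£25 per unit

The shutdown price is the minimum of AVC. VC = 61x - 12x^2 + x^3, so AVC = 61 - 12x + x^2.
At the minimum of AVC, MC = AVC. MC = 61 - 24x + 3x^2; setting MC = AVC gives 2x^2 - 12x = 0, so x = 6. min AVC = 25.
So the shutdown price is £25.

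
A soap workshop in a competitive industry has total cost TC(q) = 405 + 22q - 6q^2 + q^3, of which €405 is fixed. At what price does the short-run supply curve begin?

€13 per unit

The shutdown price is the minimum of AVC. VC = 22q - 6q^2 + q^3, so AVC = 22 - 6q + q^2.
At the minimum of AVC, MC = AVC. MC = 22 - 12q + 3q^2; setting MC = AVC gives 2q^2 - 6q = 0, so q = 3. min AVC = 13.
For P < €13 the firm produces nothing.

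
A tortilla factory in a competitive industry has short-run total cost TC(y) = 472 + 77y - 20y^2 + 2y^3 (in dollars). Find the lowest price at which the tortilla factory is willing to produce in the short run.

The firm shuts down when price falls below the minimum of average variable cost. AVC = VC/y = 77 - 20y + 2y^2.
At the minimum of AVC, MC = AVC. MC = 77 - 40y + 6y^2; setting MC = AVC gives 4y^2 - 20y = 0, so y = 5. min AVC = 27.
So the shutdown price is $27.

$27 per unit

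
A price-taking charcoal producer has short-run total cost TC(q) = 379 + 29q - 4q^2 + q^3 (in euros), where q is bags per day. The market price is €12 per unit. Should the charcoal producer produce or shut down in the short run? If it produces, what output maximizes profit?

Shut down

From TC, MC = TC'(q) = 29 - 8q + 3q^2 and AVC = VC/q = 29 - 4q + q^2.
AVC hits its minimum where MC = AVC, at q = 2, giving min AVC = 29 - 4·2 + 2^2 = €25.
With P < min AVC (€12 < €25), every unit sold adds to the loss.
Best response: produce nothing and absorb the €379 fixed cost.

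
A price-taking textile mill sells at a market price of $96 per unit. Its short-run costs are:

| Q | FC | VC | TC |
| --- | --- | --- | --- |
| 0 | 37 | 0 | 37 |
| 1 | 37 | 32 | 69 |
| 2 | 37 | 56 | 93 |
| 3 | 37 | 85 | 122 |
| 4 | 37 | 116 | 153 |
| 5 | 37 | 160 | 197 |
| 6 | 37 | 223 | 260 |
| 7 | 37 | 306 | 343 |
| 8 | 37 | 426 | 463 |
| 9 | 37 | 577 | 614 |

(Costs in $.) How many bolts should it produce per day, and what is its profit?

Q = 7; profit = $329

Compute π = P·Q − TC at each output: Q=0: -37; Q=1: 27; Q=2: 99; Q=3: 166; Q=4: 231; Q=5: 283; Q=6: 316; Q=7: 329; Q=8: 305; Q=9: 250.
Profit is maximized at Q = 7. AVC there is 306/7 = $43.71 ≤ P, so producing beats shutting down (which would give -$37).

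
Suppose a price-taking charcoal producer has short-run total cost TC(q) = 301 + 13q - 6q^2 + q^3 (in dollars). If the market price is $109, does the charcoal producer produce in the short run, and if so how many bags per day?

Produce at q = 8

From TC, MC = TC'(q) = 13 - 12q + 3q^2 and AVC = VC/q = 13 - 6q + q^2.
AVC is minimized where dAVC/dq = -6 + 2q = 0, at q = 3; min AVC = 13 - 6·3 + 3^2 = $4.
P = $109 exceeds min AVC = $4, so the firm stays open.
P = MC gives -96 - 12q + 3q^2 = 0, with roots -4 and 8. Take the larger (rising MC): q* = 8.
Check: AVC at q = 8 is $29 ≤ P, so revenue covers variable cost.
Profit = P·q − TC = 109·8 − 533 = $339.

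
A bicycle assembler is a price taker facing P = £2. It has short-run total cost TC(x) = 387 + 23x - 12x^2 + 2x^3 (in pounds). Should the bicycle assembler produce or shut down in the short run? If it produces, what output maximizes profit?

Shut down

From TC, MC = TC'(x) = 23 - 24x + 6x^2 and AVC = VC/x = 23 - 12x + 2x^2.
AVC hits its minimum where MC = AVC, at x = 3, giving min AVC = 23 - 12·3 + 2·3^2 = £5.
Since P = £2 < min AVC = £5, price fails to cover variable cost at any output.
The firm minimizes its loss by shutting down and losing only its fixed cost of £387.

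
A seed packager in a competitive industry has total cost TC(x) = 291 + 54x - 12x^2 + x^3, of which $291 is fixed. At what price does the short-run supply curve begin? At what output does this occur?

$18 per unit, at x = 6

The firm shuts down when price falls below the minimum of average variable cost. AVC = VC/x = 54 - 12x + x^2.
At the minimum of AVC, MC = AVC. MC = 54 - 24x + 3x^2; setting MC = AVC gives 2x^2 - 12x = 0, so x = 6. min AVC = 18.
So the shutdown price is $18.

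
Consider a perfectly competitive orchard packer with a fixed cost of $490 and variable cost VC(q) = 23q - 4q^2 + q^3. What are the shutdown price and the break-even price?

Shutdown price = $19; break-even price = $114

Shutdown price = min AVC. AVC = 23 - 4q + q^2, with vertex at q = 2 and minimum $19.
ATC = 490/q + 23 - 4q + q^2. Setting dATC/dq = −490/q^2 − 4 + 2q = 0 gives q = 7 (since 2·7^3 − 4·7^2 = 490).
min ATC = 490/7 + 23 − 4·7 + 7^2 = $114. That is the break-even price.
For $19 ≤ P < $114 the firm produces at a loss; below $19 it shuts down.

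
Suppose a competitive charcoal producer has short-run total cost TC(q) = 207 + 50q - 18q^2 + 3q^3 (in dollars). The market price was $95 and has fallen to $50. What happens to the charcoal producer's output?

MC = 50 - 36q + 9q^2; the shutdown threshold is min AVC = $23 (at q = 3).
At P = $95 ≥ min AVC, set P = MC on the rising branch: q = 5.
At P = $50 ≥ min AVC, set P = MC: q = 4. The firm stays open but cuts output.

Output falls from 5 to 4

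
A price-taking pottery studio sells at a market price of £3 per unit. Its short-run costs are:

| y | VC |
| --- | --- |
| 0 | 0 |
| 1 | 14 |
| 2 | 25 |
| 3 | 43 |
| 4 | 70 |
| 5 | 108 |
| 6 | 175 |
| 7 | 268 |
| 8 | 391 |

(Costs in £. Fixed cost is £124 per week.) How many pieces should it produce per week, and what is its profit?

Profit at each row (π = 3y − TC): y=0: -124; y=1: -135; y=2: -143; y=3: -158; y=4: -182; y=5: -217; y=6: -281; y=7: -371; y=8: -491.
Profit is highest at y = 0. Equivalently, the lowest AVC in the table is 25/2 ≈ £12.50 at y = 2, and P = £3 falls below it — price never covers variable cost, so the firm shuts down and loses only its fixed cost.

y = 0 (shut down); profit = -£124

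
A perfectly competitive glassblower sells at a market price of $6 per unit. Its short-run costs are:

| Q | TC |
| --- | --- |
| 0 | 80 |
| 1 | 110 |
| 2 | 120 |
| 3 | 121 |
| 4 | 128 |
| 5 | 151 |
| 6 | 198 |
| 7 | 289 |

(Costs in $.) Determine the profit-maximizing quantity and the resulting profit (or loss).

Compute π = P·Q − TC at each output: Q=0: -80; Q=1: -104; Q=2: -108; Q=3: -103; Q=4: -104; Q=5: -121; Q=6: -162; Q=7: -247.
Profit is highest at Q = 0. Equivalently, the lowest AVC in the table is 48/4 ≈ $12 at Q = 4, and P = $6 falls below it — price never covers variable cost, so the firm shuts down and loses only its fixed cost.

Q = 0 (shut down); profit = -$80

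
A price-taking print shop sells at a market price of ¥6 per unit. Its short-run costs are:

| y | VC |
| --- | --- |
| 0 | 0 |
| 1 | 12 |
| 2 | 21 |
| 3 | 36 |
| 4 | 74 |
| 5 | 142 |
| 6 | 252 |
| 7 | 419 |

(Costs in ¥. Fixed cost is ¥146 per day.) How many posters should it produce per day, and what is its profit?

y = 0 (shut down); profit = -¥146

Tabulate TR − TC: y=0: -146; y=1: -152; y=2: -155; y=3: -164; y=4: -196; y=5: -258; y=6: -362; y=7: -523.
Profit is highest at y = 0. Equivalently, the lowest AVC in the table is 21/2 ≈ ¥10.50 at y = 2, and P = ¥6 falls below it — price never covers variable cost, so the firm shuts down and loses only its fixed cost.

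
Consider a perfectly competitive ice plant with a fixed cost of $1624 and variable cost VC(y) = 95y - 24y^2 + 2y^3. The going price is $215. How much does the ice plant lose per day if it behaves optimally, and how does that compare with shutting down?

AVC = 95 - 24y + 2y^2 has its minimum $23 at y = 6; price $215 clears that bar, so the firm operates.
With MC = 95 - 48y + 6y^2, P = MC on the upward-sloping part at y* = 10.
TR = 215·10 = 2150. TC = 1624 + 550 = 2174. Profit = 2150 − 2174 = -$24.
By producing, the firm covers all variable cost plus $1600 of fixed cost; shutting down would lose the full $1624.

Profit = -$24 at y = 10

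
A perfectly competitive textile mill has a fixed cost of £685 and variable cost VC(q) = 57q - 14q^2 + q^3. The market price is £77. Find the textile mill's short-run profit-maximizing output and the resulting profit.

AVC = 57 - 14q + q^2; min AVC = £8 at q = 7. Since P = £77 ≥ min AVC, the firm produces.
MC = 57 - 28q + 3q^2. Setting P = MC and taking the root on the rising branch gives q* = 10.
TR = 77·10 = 770. TC = 685 + 170 = 855. Profit = 770 − 855 = -£85.
That loss of £85 beats the £685 the firm would lose by shutting down; producing recovers £600 of fixed cost.

Profit = -£85 at q = 10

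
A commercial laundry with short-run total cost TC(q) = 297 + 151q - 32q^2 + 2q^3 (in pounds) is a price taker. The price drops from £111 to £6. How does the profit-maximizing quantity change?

Output falls from 10 to 0 (the firm shuts down)

MC = 151 - 64q + 6q^2; the shutdown threshold is min AVC = £23 (at q = 8).
At P = £111 ≥ min AVC, set P = MC on the rising branch: q = 10.
At P = £6 < min AVC = £23, price no longer covers variable cost at any output, so the firm shuts down: q = 0.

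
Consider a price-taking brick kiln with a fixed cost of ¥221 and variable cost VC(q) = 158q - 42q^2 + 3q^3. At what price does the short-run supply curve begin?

Short-run supply begins at min AVC. From VC = 158q - 42q^2 + 3q^3, AVC = 158 - 42q + 3q^2.
dAVC/dq = -42 + 6q = 0 gives q = 7. min AVC = 158 - 42·7 + 3·7^2 = 11.
For P < ¥11 the firm produces nothing.

¥11 per unit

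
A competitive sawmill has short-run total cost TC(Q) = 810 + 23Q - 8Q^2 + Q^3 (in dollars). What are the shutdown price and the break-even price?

AVC = 23 - 8Q + Q^2; minimized at Q = 4, giving min AVC = $7. That is the shutdown price.
ATC = 810/Q + 23 - 8Q + Q^2. Setting dATC/dQ = −810/Q^2 − 8 + 2Q = 0 gives Q = 9 (since 2·9^3 − 8·9^2 = 810).
min ATC = 810/9 + 23 − 8·9 + 9^2 = $122. That is the break-even price.
For $7 ≤ P < $122 the firm produces at a loss; below $7 it shuts down.

Shutdown price = $7; break-even price = $122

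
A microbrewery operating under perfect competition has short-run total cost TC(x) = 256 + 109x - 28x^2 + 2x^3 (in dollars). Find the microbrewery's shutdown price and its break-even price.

Shutdown price = $11; break-even price = $45

AVC = 109 - 28x + 2x^2; minimized at x = 7, giving min AVC = $11. That is the shutdown price.
ATC = 256/x + 109 - 28x + 2x^2. Setting dATC/dx = −256/x^2 − 28 + 4x = 0 gives x = 8 (since 4·8^3 − 28·8^2 = 256).
min ATC = 256/8 + 109 − 28·8 + 2·8^2 = $45. That is the break-even price.
Between these two prices the firm operates at a loss; above $45 it earns a profit.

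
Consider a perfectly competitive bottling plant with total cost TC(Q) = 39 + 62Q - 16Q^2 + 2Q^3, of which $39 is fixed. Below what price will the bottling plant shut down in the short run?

The firm shuts down when price falls below the minimum of average variable cost. AVC = VC/Q = 62 - 16Q + 2Q^2.
dAVC/dQ = -16 + 4Q = 0 gives Q = 4. min AVC = 62 - 16·4 + 2·4^2 = 30.
The firm shuts down for any P below $30.

$30 per unit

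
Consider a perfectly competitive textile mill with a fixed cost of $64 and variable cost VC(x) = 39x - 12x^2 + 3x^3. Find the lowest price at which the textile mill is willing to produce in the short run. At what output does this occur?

Short-run supply begins at min AVC. From VC = 39x - 12x^2 + 3x^3, AVC = 39 - 12x + 3x^2.
At the minimum of AVC, MC = AVC. MC = 39 - 24x + 9x^2; setting MC = AVC gives 6x^2 - 12x = 0, so x = 2. min AVC = 27.
The firm shuts down for any P below $27.

$27 per unit, at x = 2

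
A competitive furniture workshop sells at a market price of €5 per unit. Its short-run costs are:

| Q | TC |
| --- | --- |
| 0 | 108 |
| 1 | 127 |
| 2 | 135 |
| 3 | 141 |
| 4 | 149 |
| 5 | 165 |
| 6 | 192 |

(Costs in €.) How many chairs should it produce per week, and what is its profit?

Q = 0 (shut down); profit = -€108

Tabulate TR − TC: Q=0: -108; Q=1: -122; Q=2: -125; Q=3: -126; Q=4: -129; Q=5: -140; Q=6: -162.
Profit is highest at Q = 0. Equivalently, the lowest AVC in the table is 41/4 ≈ €10.25 at Q = 4, and P = €5 falls below it — price never covers variable cost, so the firm shuts down and loses only its fixed cost.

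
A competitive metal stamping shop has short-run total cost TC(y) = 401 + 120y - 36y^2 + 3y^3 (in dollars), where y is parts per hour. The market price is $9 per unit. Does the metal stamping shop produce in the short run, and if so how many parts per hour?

Variable cost is VC = 120y - 36y^2 + 3y^3, so AVC = VC/y = 120 - 36y + 3y^2 and MC = dTC/dy = 120 - 72y + 9y^2.
AVC hits its minimum where MC = AVC, at y = 6, giving min AVC = 120 - 36·6 + 3·6^2 = $12.
Since P = $9 < min AVC = $12, price fails to cover variable cost at any output.
Best response: produce nothing and absorb the $401 fixed cost.

Shut down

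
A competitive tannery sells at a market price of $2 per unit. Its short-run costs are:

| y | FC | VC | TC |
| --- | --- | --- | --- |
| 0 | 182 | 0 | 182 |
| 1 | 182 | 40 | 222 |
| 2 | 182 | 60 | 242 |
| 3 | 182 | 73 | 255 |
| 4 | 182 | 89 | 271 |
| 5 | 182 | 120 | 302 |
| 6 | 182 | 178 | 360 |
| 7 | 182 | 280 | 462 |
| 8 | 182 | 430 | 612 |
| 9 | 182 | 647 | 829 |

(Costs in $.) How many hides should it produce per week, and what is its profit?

Tabulate TR − TC: y=0: -182; y=1: -220; y=2: -238; y=3: -249; y=4: -263; y=5: -292; y=6: -348; y=7: -448; y=8: -596; y=9: -811.
Profit is highest at y = 0. Equivalently, the lowest AVC in the table is 89/4 ≈ $22.25 at y = 4, and P = $2 falls below it — price never covers variable cost, so the firm shuts down and loses only its fixed cost.

y = 0 (shut down); profit = -$182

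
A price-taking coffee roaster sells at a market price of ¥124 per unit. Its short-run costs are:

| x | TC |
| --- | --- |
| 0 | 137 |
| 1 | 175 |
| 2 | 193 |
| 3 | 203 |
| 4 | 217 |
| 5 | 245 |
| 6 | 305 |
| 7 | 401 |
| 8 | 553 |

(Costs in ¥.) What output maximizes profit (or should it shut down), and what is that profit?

x = 7; profit = ¥467

Profit at each row (π = 124x − TC): x=0: -137; x=1: -51; x=2: 55; x=3: 169; x=4: 279; x=5: 375; x=6: 439; x=7: 467; x=8: 439.
Profit is maximized at x = 7. AVC there is 264/7 = ¥37.71 ≤ P, so producing beats shutting down (which would give -¥137).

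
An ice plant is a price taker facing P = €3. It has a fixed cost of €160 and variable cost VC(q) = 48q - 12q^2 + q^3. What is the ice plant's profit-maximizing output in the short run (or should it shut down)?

From TC, MC = TC'(q) = 48 - 24q + 3q^2 and AVC = VC/q = 48 - 12q + q^2.
AVC hits its minimum where MC = AVC, at q = 6, giving min AVC = 48 - 12·6 + 6^2 = €12.
With P < min AVC (€3 < €12), every unit sold adds to the loss.
Shutting down limits the loss to fixed cost, €160.

Shut down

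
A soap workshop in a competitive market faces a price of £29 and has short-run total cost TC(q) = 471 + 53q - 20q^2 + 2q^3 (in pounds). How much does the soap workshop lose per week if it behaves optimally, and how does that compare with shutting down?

Profit = -£327 at q = 6

AVC = 53 - 20q + 2q^2; min AVC = £3 at q = 5. Since P = £29 ≥ min AVC, the firm produces.
With MC = 53 - 40q + 6q^2, P = MC on the upward-sloping part at q* = 6.
TR = 29·6 = 174. TC = 471 + 30 = 501. Profit = 174 − 501 = -£327.
Shutting down would mean losing the fixed cost of £471, so operating at a loss of £327 is better by £144.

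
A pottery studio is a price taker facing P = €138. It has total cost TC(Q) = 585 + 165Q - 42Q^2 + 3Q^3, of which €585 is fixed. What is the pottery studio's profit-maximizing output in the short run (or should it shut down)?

Produce at Q = 9

From TC, MC = TC'(Q) = 165 - 84Q + 9Q^2 and AVC = VC/Q = 165 - 42Q + 3Q^2.
The AVC parabola has its vertex at Q = 42/6 = 7, where AVC = 165 - 42·7 + 3·7^2 = €18.
Since P = €138 ≥ min AVC = €18, price covers variable cost and the firm should produce.
Solving P = MC: 27 - 84Q + 9Q^2 = 0 ⇒ Q = 1/3 or 9. On the upward-sloping branch, Q* = 9.
Check: AVC at Q = 9 is €30 ≤ P, so revenue covers variable cost.
Profit = P·Q − TC = 138·9 − 855 = €387.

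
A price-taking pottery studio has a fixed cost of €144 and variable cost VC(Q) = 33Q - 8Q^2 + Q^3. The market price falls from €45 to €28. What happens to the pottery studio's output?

Output falls from 6 to 5

MC = 33 - 16Q + 3Q^2; the shutdown threshold is min AVC = €17 (at Q = 4).
At P = €45 ≥ min AVC, set P = MC on the rising branch: Q = 6.
At P = €28 ≥ min AVC, set P = MC: Q = 5. The firm stays open but cuts output.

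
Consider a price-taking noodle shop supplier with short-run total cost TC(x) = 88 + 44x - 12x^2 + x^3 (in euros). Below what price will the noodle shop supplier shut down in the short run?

The shutdown price is the minimum of AVC. VC = 44x - 12x^2 + x^3, so AVC = 44 - 12x + x^2.
dAVC/dx = -12 + 2x = 0 gives x = 6. min AVC = 44 - 12·6 + 6^2 = 8.
So the shutdown price is €8.

€8 per unit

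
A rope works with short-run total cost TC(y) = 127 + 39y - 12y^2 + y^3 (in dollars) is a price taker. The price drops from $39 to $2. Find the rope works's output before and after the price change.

AVC = 39 - 12y + y^2, minimized at y = 6 where min AVC = $3. MC = 39 - 24y + 3y^2.
With P = $39 above the shutdown price, P = MC gives y = 8.
At P = $2 < min AVC = $3, price no longer covers variable cost at any output, so the firm shuts down: y = 0.

Output falls from 8 to 0 (the firm shuts down)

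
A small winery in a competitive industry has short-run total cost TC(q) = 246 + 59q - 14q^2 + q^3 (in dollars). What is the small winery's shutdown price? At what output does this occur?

The shutdown price is the minimum of AVC. VC = 59q - 14q^2 + q^3, so AVC = 59 - 14q + q^2.
dAVC/dq = -14 + 2q = 0 gives q = 7. min AVC = 59 - 14·7 + 7^2 = 10.
So the shutdown price is $10.

$10 per unit, at q = 7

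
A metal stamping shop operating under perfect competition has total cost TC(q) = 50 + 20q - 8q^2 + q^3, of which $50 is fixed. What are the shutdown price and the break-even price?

Shutdown price = $4; break-even price = $15

Shutdown price = min AVC. AVC = 20 - 8q + q^2, with vertex at q = 4 and minimum $4.
ATC = 50/q + 20 - 8q + q^2. Setting dATC/dq = −50/q^2 − 8 + 2q = 0 gives q = 5 (since 2·5^3 − 8·5^2 = 50).
min ATC = 50/5 + 20 − 8·5 + 5^2 = $15. That is the break-even price.
For $4 ≤ P < $15 the firm produces at a loss; below $4 it shuts down.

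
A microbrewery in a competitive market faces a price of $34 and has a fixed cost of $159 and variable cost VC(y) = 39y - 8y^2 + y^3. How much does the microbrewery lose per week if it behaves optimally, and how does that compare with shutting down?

Profit = -$109 at y = 5

AVC = 39 - 8y + y^2 has its minimum $23 at y = 4; price $34 clears that bar, so the firm operates.
MC = 39 - 16y + 3y^2. Setting P = MC and taking the root on the rising branch gives y* = 5.
TR = 34·5 = 170. TC = 159 + 120 = 279. Profit = 170 − 279 = -$109.
By producing, the firm covers all variable cost plus $50 of fixed cost; shutting down would lose the full $159.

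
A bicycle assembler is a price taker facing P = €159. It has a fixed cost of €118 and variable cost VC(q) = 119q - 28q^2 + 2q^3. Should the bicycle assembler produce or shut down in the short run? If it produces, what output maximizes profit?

From TC, MC = TC'(q) = 119 - 56q + 6q^2 and AVC = VC/q = 119 - 28q + 2q^2.
AVC is minimized where dAVC/dq = -28 + 4q = 0, at q = 7; min AVC = 119 - 28·7 + 2·7^2 = €21.
Because €159 ≥ €21, revenue can cover variable cost; the firm operates.
P = MC gives -40 - 56q + 6q^2 = 0, with roots -2/3 and 10. Take the larger (rising MC): q* = 10.
Check: AVC at q = 10 is €39 ≤ P, so revenue covers variable cost.
Profit = P·q − TC = 159·10 − 508 = €1082.

Produce at q = 10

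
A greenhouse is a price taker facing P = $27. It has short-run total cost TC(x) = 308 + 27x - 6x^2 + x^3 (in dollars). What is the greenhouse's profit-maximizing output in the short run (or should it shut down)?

Produce at x = 4

Strip out fixed cost: VC = 27x - 6x^2 + x^3. Then AVC = 27 - 6x + x^2 and MC = 27 - 12x + 3x^2.
AVC is minimized where dAVC/dx = -6 + 2x = 0, at x = 3; min AVC = 27 - 6·3 + 3^2 = $18.
Because $27 ≥ $18, revenue can cover variable cost; the firm operates.
Solving P = MC: -12x + 3x^2 = 0 ⇒ x = 0 or 4. On the upward-sloping branch, x* = 4.
Check: AVC at x = 4 is $19 ≤ P, so revenue covers variable cost.
Profit = P·x − TC = 27·4 − 384 = -$276, a loss, but smaller than the $308 fixed cost the firm would lose by shutting down.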